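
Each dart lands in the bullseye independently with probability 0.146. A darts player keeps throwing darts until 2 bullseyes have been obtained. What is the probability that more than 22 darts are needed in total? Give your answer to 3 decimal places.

Needing more than 22 darts ⇔ fewer than 2 successes in the first 22. With X ~ Binomial(22, 0.146), P(Y > 22) = P(X ≤ 1).
  k=0: C(22,0)·0.146^0·0.854^22 = 0.03105
  k=1: C(22,1)·0.146^1·0.854^21 = 0.11679
P(X ≤ 1) = 0.14784

0.148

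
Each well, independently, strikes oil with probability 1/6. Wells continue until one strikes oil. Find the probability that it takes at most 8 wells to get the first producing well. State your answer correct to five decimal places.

Y = number of wells to the first success; geometric, p = 0.166667.
P(Y ≤ 8) = 1 − (1−p)^8 = 1 − 0.2325680 = 0.7674320

0.76743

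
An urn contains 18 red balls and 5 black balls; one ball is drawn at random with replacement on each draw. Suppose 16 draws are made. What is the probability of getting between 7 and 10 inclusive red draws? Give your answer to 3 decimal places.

X ~ Binomial(16, 0.782609); P(7 ≤ X ≤ 10) = Σ C(16,k) p^k (1−p)^(16−k) over k:
  k=7: C(16,7)·0.782609^7·0.217391^9 = 0.00223
  k=8: C(16,8)·0.782609^8·0.217391^8 = 0.00903
  k=9: C(16,9)·0.782609^9·0.217391^7 = 0.02891
  k=10: C(16,10)·0.782609^10·0.217391^6 = 0.07285
Total = 0.11302

0.113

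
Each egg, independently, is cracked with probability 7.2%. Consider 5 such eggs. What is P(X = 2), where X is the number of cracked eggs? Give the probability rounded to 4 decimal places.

0.0414

X ~ Binomial(n=5, p=0.072).
P(X=2) = C(5,2) · p^2 · (1−p)^3
= 10 · 0.005184 · 0.79918 = 0.041429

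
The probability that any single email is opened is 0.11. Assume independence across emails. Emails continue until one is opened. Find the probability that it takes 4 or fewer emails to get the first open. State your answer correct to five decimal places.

Y = number of emails to the first success; geometric, p = 0.11.
P(Y ≤ 4) = 1 − (1−p)^4 = 1 − 0.6274224 = 0.3725776

0.37258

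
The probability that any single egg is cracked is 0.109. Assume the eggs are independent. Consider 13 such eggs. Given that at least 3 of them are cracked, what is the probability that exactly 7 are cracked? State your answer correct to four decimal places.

0.0010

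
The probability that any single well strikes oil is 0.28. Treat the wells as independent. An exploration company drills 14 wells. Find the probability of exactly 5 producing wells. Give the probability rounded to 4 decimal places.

X ~ Binomial(n=14, p=0.28).
P(X=5) = C(14,5) · p^5 · (1−p)^9
= 2002 · 0.001721 · 0.051999 = 0.179162

0.1792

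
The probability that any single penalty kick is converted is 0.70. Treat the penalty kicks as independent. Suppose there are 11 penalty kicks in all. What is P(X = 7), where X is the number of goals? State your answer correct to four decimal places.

X ~ Binomial(n=11, p=0.70).
P(X=7) = C(11,7) · p^7 · (1−p)^4
= 330 · 0.082354 · 0.0081 = 0.220133

0.2201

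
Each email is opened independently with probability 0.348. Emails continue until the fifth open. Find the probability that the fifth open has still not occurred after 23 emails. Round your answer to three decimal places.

Needing more than 23 emails ⇔ fewer than 5 successes in the first 23. With X ~ Binomial(23, 0.348), P(Y > 23) = P(X ≤ 4).
  k=0: C(23,0)·0.348^0·0.652^23 = 0.00005
  k=1: C(23,1)·0.348^1·0.652^22 = 0.00066
  k=2: C(23,2)·0.348^2·0.652^21 = 0.00385
  k=3: C(23,3)·0.348^3·0.652^20 = 0.01438
  k=4: C(23,4)·0.348^4·0.652^19 = 0.03839
P(X ≤ 4) = 0.05733

0.057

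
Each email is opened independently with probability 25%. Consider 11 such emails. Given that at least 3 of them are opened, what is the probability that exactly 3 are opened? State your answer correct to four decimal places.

0.4738

X ~ Binomial(11, 0.25). Want P(X=3 | X≥3) = P(X=3) / P(X≥3).
P(X=3) = C(11,3)·0.25^3·0.75^8 = 0.258104
P(X≥3) = 1 − 0.042235 − 0.154862 − 0.258104 = 0.544799
Ratio = 0.258104 / 0.544799 = 0.473759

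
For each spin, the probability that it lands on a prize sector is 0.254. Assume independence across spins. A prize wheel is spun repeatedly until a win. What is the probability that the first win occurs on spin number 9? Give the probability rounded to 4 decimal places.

0.0244

Geometric (trials to first success), p = 0.254.
P(Y = 9) = (1−p)^8 · p = 0.09592 · 0.254 = 0.024364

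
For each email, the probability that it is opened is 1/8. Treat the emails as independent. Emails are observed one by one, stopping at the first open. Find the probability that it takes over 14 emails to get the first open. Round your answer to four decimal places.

0.1542

Y = number of emails to the first success; geometric, p = 0.125.
P(Y > 14) = P(first 14 all fail) = (1−p)^14 = 0.154210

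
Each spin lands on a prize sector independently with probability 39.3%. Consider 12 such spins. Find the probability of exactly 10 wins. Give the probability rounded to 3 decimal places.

0.002

X ~ Binomial(n=12, p=0.393).
P(X=10) = C(12,10) · p^10 · (1−p)^2
= 66 · 8.7887e-05 · 0.36845 = 0.00214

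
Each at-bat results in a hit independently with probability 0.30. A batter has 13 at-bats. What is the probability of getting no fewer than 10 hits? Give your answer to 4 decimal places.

0.0007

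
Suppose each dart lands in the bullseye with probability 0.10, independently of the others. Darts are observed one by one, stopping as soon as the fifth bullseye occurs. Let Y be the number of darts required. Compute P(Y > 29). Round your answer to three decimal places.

0.842

Needing more than 29 darts ⇔ fewer than 5 successes in the first 29. With X ~ Binomial(29, 0.10), P(Y > 29) = P(X ≤ 4).
  k=0: C(29,0)·0.10^0·0.90^29 = 0.04710
  k=1: C(29,1)·0.10^1·0.90^28 = 0.15177
  k=2: C(29,2)·0.10^2·0.90^27 = 0.23609
  k=3: C(29,3)·0.10^3·0.90^26 = 0.23609
  k=4: C(29,4)·0.10^4·0.90^25 = 0.17051
P(X ≤ 4) = 0.84156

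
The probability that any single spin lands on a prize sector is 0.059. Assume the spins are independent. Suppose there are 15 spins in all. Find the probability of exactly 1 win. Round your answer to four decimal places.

0.3777

X ~ Binomial(n=15, p=0.059).
P(X=1) = C(15,1) · p^1 · (1−p)^14
= 15 · 0.059 · 0.42683 = 0.377744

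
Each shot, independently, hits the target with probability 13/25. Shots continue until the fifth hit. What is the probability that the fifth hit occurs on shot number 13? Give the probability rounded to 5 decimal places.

0.05303

Y = trial on which the fifth success occurs; negative binomial, r=5, p=0.52.
P(Y=13) = C(12,4) · p^5 · (1−p)^8
= 495 · 0.03802 · 0.0028179 = 0.0530337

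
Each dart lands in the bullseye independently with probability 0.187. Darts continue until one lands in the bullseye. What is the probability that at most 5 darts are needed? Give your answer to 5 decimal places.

Y = number of darts to the first success; geometric, p = 0.187.
P(Y ≤ 5) = 1 − (1−p)^5 = 1 − 0.3551835 = 0.6448165

0.64482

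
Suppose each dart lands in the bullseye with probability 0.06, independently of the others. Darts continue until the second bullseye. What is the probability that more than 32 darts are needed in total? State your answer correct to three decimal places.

Needing more than 32 darts ⇔ fewer than 2 successes in the first 32. With X ~ Binomial(32, 0.06), P(Y > 32) = P(X ≤ 1).
  k=0: C(32,0)·0.06^0·0.94^32 = 0.13807
  k=1: C(32,1)·0.06^1·0.94^31 = 0.28201
P(X ≤ 1) = 0.42008

0.420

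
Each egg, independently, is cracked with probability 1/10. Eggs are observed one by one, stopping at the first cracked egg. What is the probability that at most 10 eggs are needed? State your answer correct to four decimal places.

0.6513

Y = number of eggs to the first success; geometric, p = 0.10.
P(Y ≤ 10) = 1 − (1−p)^10 = 1 − 0.348678 = 0.651322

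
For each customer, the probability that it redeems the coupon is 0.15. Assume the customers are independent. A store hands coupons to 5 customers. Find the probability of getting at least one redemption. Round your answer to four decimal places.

0.5563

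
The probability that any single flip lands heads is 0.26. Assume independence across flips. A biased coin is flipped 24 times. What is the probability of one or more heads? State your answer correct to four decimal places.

P(at least one) = 1 − P(none) = 1 − (1 − 0.26)^24
= 1 − 0.000727 = 0.999273

0.9993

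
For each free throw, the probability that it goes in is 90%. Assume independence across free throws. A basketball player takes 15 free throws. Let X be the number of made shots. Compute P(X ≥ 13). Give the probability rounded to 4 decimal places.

X ~ Binomial(15, 0.90); P(X ≥ 13) = Σ C(15,k) p^k (1−p)^(15−k) over k:
  k=13: C(15,13)·0.90^13·0.10^2 = 0.266896
  k=14: C(15,14)·0.90^14·0.10^1 = 0.343152
  k=15: C(15,15)·0.90^15·0.10^0 = 0.205891
Total = 0.815939

0.8159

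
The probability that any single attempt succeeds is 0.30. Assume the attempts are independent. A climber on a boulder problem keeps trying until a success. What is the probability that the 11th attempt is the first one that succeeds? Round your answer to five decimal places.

Geometric (trials to first success), p = 0.30.
P(Y = 11) = (1−p)^10 · p = 0.028248 · 0.30 = 0.0084743

0.00847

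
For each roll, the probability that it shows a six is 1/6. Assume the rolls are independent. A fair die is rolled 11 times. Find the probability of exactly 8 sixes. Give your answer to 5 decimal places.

0.00006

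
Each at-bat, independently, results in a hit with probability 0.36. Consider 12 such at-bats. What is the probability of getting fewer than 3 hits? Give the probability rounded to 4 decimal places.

X ~ Binomial(12, 0.36); P(X ≤ 2) = Σ C(12,k) p^k (1−p)^(12−k) over k:
  k=0: C(12,0)·0.36^0·0.64^12 = 0.004722
  k=1: C(12,1)·0.36^1·0.64^11 = 0.031876
  k=2: C(12,2)·0.36^2·0.64^10 = 0.098616
Total = 0.135215

0.1352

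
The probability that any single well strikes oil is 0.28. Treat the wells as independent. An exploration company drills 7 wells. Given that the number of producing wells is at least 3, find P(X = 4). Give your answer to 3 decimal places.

X ~ Binomial(7, 0.28). Want P(X=4 | X≥3) = P(X=4) / P(X≥3).
P(X=4) = C(7,4)·0.28^4·0.72^3 = 0.08030
P(X≥3) = 1 − 0.10031 − 0.27306 − 0.31856 = 0.30807
Ratio = 0.08030 / 0.30807 = 0.26064

0.261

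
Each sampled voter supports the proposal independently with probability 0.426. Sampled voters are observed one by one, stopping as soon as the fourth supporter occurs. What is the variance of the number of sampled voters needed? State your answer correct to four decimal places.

12.6518

Y = total sampled voters until the fourth success; negative binomial with r=4, p=0.426.
Var(Y) = r(1−p)/p² = 4·0.574 / 0.426² = 12.651811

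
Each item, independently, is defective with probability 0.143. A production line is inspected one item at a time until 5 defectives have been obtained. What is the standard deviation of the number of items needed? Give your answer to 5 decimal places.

Y = total items until the fifth success; negative binomial with r=5, p=0.143.
SD(Y) = √[r(1−p)/p²] = √(209.5456991) = 14.4756934

14.47569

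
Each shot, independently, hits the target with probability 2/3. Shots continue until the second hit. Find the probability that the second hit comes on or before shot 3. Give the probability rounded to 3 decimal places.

0.741

Finishing within 3 shots ⇔ at least 2 successes in the first 3. With X ~ Binomial(3, 0.666667), P(Y ≤ 3) = 1 − P(X ≤ 1).
  k=0: C(3,0)·0.666667^0·0.333333^3 = 0.03704
  k=1: C(3,1)·0.666667^1·0.333333^2 = 0.22222
1 − 0.25926 = 0.74074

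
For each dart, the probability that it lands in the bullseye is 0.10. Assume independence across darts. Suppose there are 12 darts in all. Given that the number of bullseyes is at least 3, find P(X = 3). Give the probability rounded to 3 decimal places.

X ~ Binomial(12, 0.10). Want P(X=3 | X≥3) = P(X=3) / P(X≥3).
P(X=3) = C(12,3)·0.10^3·0.90^9 = 0.08523
P(X≥3) = 1 − 0.28243 − 0.37657 − 0.23013 = 0.11087
Ratio = 0.08523 / 0.11087 = 0.76876

0.769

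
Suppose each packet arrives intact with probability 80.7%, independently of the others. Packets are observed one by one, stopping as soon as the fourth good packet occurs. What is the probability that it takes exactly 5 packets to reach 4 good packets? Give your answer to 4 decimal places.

Y = trial on which the fourth success occurs; negative binomial, r=4, p=0.807.
P(Y=5) = C(4,3) · p^4 · (1−p)^1
= 4 · 0.42413 · 0.193 = 0.327425

0.3274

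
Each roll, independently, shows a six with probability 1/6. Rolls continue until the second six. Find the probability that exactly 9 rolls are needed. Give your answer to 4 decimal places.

0.0620

Y = trial on which the second success occurs; negative binomial, r=2, p=0.166667.
P(Y=9) = C(8,1) · p^2 · (1−p)^7
= 8 · 0.027778 · 0.27908 = 0.062018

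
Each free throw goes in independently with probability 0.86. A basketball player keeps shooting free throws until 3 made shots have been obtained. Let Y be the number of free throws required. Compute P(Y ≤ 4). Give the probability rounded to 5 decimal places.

0.90320

Finishing within 4 free throws ⇔ at least 3 successes in the first 4. With X ~ Binomial(4, 0.86), P(Y ≤ 4) = 1 − P(X ≤ 2).
  k=0: C(4,0)·0.86^0·0.14^4 = 0.0003842
  k=1: C(4,1)·0.86^1·0.14^3 = 0.0094394
  k=2: C(4,2)·0.86^2·0.14^2 = 0.0869770
1 − 0.0968005 = 0.9031995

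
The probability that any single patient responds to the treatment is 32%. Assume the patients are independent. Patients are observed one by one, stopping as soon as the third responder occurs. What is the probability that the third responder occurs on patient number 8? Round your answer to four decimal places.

Y = trial on which the third success occurs; negative binomial, r=3, p=0.32.
P(Y=8) = C(7,2) · p^3 · (1−p)^5
= 21 · 0.032768 · 0.14539 = 0.100049

0.1000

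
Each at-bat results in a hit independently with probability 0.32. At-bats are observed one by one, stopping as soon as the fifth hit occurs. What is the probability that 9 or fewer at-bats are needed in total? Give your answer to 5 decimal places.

0.12519

Finishing within 9 at-bats ⇔ at least 5 successes in the first 9. With X ~ Binomial(9, 0.32), P(Y ≤ 9) = 1 − P(X ≤ 4).
  k=0: C(9,0)·0.32^0·0.68^9 = 0.0310871
  k=1: C(9,1)·0.32^1·0.68^8 = 0.1316630
  k=2: C(9,2)·0.32^2·0.68^7 = 0.2478363
  k=3: C(9,3)·0.32^3·0.68^6 = 0.2721339
  k=4: C(9,4)·0.32^4·0.68^5 = 0.1920945
1 − 0.8748148 = 0.1251852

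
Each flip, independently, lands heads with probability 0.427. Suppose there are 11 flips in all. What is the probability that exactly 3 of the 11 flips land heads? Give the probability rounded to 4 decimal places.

0.1493

X ~ Binomial(n=11, p=0.427).
P(X=3) = C(11,3) · p^3 · (1−p)^8
= 165 · 0.077854 · 0.011621 = 0.149281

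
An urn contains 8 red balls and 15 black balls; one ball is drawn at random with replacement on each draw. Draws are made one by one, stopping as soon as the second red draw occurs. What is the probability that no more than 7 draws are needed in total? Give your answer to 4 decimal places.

0.7625

Finishing within 7 draws ⇔ at least 2 successes in the first 7. With X ~ Binomial(7, 0.347826), P(Y ≤ 7) = 1 − P(X ≤ 1).
  k=0: C(7,0)·0.347826^0·0.652174^7 = 0.050182
  k=1: C(7,1)·0.347826^1·0.652174^6 = 0.187344
1 − 0.237526 = 0.762474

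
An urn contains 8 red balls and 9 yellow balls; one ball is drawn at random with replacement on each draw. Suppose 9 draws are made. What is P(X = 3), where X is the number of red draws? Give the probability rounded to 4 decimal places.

X ~ Binomial(n=9, p=0.470588).
P(X=3) = C(9,3) · p^3 · (1−p)^6
= 84 · 0.10421 · 0.022017 = 0.192737

0.1927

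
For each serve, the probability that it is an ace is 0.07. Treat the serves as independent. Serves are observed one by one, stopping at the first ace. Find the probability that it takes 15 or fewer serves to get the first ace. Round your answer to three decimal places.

0.663

Y = number of serves to the first success; geometric, p = 0.07.
P(Y ≤ 15) = 1 − (1−p)^15 = 1 − 0.33670 = 0.66330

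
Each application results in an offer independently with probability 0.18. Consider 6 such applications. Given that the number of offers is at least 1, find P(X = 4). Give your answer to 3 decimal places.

0.015

X ~ Binomial(6, 0.18). Want P(X=4 | X≥1) = P(X=4) / P(X≥1).
P(X=4) = C(6,4)·0.18^4·0.82^2 = 0.01059
P(X≥1) = 1 − 0.30401 = 0.69599
Ratio = 0.01059 / 0.69599 = 0.01521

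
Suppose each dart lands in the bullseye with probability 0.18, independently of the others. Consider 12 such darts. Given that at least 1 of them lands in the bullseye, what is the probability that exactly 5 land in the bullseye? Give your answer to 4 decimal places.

X ~ Binomial(12, 0.18). Want P(X=5 | X≥1) = P(X=5) / P(X≥1).
P(X=5) = C(12,5)·0.18^5·0.82^7 = 0.037307
P(X≥1) = 1 − 0.092420 = 0.907580
Ratio = 0.037307 / 0.907580 = 0.041105

0.0411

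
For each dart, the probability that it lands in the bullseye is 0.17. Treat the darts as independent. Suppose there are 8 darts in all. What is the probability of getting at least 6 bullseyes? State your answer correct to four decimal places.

X ~ Binomial(8, 0.17); P(X ≥ 6) = Σ C(8,k) p^k (1−p)^(8−k) over k:
  k=6: C(8,6)·0.17^6·0.83^2 = 0.000466
  k=7: C(8,7)·0.17^7·0.83^1 = 0.000027
  k=8: C(8,8)·0.17^8·0.83^0 = 0.000001
Total = 0.000494

0.0005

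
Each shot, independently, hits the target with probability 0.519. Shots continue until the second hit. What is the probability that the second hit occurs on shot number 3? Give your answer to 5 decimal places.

0.25913

Y = trial on which the second success occurs; negative binomial, r=2, p=0.519.
P(Y=3) = C(2,1) · p^2 · (1−p)^1
= 2 · 0.26936 · 0.481 = 0.2591253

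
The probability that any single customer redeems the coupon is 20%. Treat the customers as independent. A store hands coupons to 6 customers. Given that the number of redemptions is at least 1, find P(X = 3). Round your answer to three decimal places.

X ~ Binomial(6, 0.20). Want P(X=3 | X≥1) = P(X=3) / P(X≥1).
P(X=3) = C(6,3)·0.20^3·0.80^3 = 0.08192
P(X≥1) = 1 − 0.26214 = 0.73786
Ratio = 0.08192 / 0.73786 = 0.11102

0.111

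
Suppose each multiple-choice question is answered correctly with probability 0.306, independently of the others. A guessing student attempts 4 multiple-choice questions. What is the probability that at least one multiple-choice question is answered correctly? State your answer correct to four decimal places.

P(at least one) = 1 − P(none) = 1 − (1 − 0.306)^4
= 1 − 0.231973 = 0.768027

0.7680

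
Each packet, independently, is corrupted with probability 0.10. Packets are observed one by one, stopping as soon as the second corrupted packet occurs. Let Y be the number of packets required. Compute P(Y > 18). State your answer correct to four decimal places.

0.4503

Needing more than 18 packets ⇔ fewer than 2 successes in the first 18. With X ~ Binomial(18, 0.10), P(Y > 18) = P(X ≤ 1).
  k=0: C(18,0)·0.10^0·0.90^18 = 0.150095
  k=1: C(18,1)·0.10^1·0.90^17 = 0.300189
P(X ≤ 1) = 0.450284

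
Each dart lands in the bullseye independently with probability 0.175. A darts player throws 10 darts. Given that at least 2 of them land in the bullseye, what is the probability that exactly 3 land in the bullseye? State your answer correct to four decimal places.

0.3075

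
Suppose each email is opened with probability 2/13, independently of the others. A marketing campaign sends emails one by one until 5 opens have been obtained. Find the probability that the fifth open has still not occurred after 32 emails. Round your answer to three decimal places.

0.440

Needing more than 32 emails ⇔ fewer than 5 successes in the first 32. With X ~ Binomial(32, 0.153846), P(Y > 32) = P(X ≤ 4).
  k=0: C(32,0)·0.153846^0·0.846154^32 = 0.00477
  k=1: C(32,1)·0.153846^1·0.846154^31 = 0.02774
  k=2: C(32,2)·0.153846^2·0.846154^30 = 0.07819
  k=3: C(32,3)·0.153846^3·0.846154^29 = 0.14216
  k=4: C(32,4)·0.153846^4·0.846154^28 = 0.18739
P(X ≤ 4) = 0.44025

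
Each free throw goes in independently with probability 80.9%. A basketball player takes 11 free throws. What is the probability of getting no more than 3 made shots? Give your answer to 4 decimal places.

0.0002

X ~ Binomial(11, 0.809); P(X ≤ 3) = Σ C(11,k) p^k (1−p)^(11−k) over k:
  k=0: C(11,0)·0.809^0·0.191^11 = 0.000000
  k=1: C(11,1)·0.809^1·0.191^10 = 0.000001
  k=2: C(11,2)·0.809^2·0.191^9 = 0.000012
  k=3: C(11,3)·0.809^3·0.191^8 = 0.000155
Total = 0.000168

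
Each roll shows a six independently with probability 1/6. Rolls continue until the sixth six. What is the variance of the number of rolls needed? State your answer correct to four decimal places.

Y = total rolls until the sixth success; negative binomial with r=6, p=0.166667.
Var(Y) = r(1−p)/p² = 6·0.833333 / 0.166667² = 180.000000

180.0000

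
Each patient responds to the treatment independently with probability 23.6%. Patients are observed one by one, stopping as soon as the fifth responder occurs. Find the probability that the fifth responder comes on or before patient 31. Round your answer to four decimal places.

0.8874

Finishing within 31 patients ⇔ at least 5 successes in the first 31. With X ~ Binomial(31, 0.236), P(Y ≤ 31) = 1 − P(X ≤ 4).
  k=0: C(31,0)·0.236^0·0.764^31 = 0.000238
  k=1: C(31,1)·0.236^1·0.764^30 = 0.002275
  k=2: C(31,2)·0.236^2·0.764^29 = 0.010543
  k=3: C(31,3)·0.236^3·0.764^28 = 0.031483
  k=4: C(31,4)·0.236^4·0.764^27 = 0.068076
1 − 0.112616 = 0.887384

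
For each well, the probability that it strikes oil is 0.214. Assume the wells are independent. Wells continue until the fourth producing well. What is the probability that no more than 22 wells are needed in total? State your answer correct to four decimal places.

Finishing within 22 wells ⇔ at least 4 successes in the first 22. With X ~ Binomial(22, 0.214), P(Y ≤ 22) = 1 − P(X ≤ 3).
  k=0: C(22,0)·0.214^0·0.786^22 = 0.005004
  k=1: C(22,1)·0.214^1·0.786^21 = 0.029972
  k=2: C(22,2)·0.214^2·0.786^20 = 0.085682
  k=3: C(22,3)·0.214^3·0.786^19 = 0.155521
1 − 0.276179 = 0.723821

0.7238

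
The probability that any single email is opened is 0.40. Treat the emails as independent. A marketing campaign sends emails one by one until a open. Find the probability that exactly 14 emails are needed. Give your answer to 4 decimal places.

Geometric (trials to first success), p = 0.40.
P(Y = 14) = (1−p)^13 · p = 0.0013061 · 0.40 = 0.000522

0.0005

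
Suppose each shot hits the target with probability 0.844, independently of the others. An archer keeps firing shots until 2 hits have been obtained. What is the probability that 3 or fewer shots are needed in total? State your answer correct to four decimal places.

0.9346

Finishing within 3 shots ⇔ at least 2 successes in the first 3. With X ~ Binomial(3, 0.844), P(Y ≤ 3) = 1 − P(X ≤ 1).
  k=0: C(3,0)·0.844^0·0.156^3 = 0.003796
  k=1: C(3,1)·0.844^1·0.156^2 = 0.061619
1 − 0.065415 = 0.934585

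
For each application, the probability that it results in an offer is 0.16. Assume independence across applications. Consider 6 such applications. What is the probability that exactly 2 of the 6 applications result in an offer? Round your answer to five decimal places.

0.19118

X ~ Binomial(n=6, p=0.16).
P(X=2) = C(6,2) · p^2 · (1−p)^4
= 15 · 0.0256 · 0.49787 = 0.1911826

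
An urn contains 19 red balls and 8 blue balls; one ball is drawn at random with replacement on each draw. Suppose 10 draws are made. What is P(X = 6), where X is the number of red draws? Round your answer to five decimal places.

0.19655

X ~ Binomial(n=10, p=0.703704).
P(X=6) = C(10,6) · p^6 · (1−p)^4
= 210 · 0.12143 · 0.0077073 = 0.1965455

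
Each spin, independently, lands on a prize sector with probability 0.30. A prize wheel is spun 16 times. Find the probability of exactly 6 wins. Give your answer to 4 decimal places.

X ~ Binomial(n=16, p=0.30).
P(X=6) = C(16,6) · p^6 · (1−p)^10
= 8008 · 0.000729 · 0.028248 = 0.164904

0.1649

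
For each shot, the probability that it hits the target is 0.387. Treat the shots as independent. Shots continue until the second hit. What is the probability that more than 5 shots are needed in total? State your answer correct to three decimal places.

Needing more than 5 shots ⇔ fewer than 2 successes in the first 5. With X ~ Binomial(5, 0.387), P(Y > 5) = P(X ≤ 1).
  k=0: C(5,0)·0.387^0·0.613^5 = 0.08656
  k=1: C(5,1)·0.387^1·0.613^4 = 0.27323
P(X ≤ 1) = 0.35978

0.360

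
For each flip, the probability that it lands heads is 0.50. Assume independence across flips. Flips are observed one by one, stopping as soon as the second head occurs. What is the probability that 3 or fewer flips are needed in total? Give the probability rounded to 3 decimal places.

Finishing within 3 flips ⇔ at least 2 successes in the first 3. With X ~ Binomial(3, 0.50), P(Y ≤ 3) = 1 − P(X ≤ 1).
  k=0: C(3,0)·0.50^0·0.50^3 = 0.12500
  k=1: C(3,1)·0.50^1·0.50^2 = 0.37500
1 − 0.50000 = 0.50000

0.500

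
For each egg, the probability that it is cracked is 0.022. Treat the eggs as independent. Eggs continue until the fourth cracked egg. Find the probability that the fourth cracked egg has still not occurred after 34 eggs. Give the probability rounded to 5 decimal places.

Needing more than 34 eggs ⇔ fewer than 4 successes in the first 34. With X ~ Binomial(34, 0.022), P(Y > 34) = P(X ≤ 3).
  k=0: C(34,0)·0.022^0·0.978^34 = 0.4693762
  k=1: C(34,1)·0.022^1·0.978^33 = 0.3589912
  k=2: C(34,2)·0.022^2·0.978^32 = 0.1332452
  k=3: C(34,3)·0.022^3·0.978^31 = 0.0319716
P(X ≤ 3) = 0.9935842

0.99358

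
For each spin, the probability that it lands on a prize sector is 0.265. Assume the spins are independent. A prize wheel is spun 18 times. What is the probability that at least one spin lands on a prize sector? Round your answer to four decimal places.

0.9961

P(at least one) = 1 − P(none) = 1 − (1 − 0.265)^18
= 1 − 0.003919 = 0.996081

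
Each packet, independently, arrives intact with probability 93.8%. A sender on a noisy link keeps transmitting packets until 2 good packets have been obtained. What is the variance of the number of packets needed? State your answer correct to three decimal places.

0.141

Y = total packets until the second success; negative binomial with r=2, p=0.938.
Var(Y) = r(1−p)/p² = 2·0.062 / 0.938² = 0.14093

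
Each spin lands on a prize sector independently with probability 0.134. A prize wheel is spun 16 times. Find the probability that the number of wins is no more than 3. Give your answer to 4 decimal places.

X ~ Binomial(16, 0.134); P(X ≤ 3) = Σ C(16,k) p^k (1−p)^(16−k) over k:
  k=0: C(16,0)·0.134^0·0.866^16 = 0.100066
  k=1: C(16,1)·0.134^1·0.866^15 = 0.247738
  k=2: C(16,2)·0.134^2·0.866^14 = 0.287502
  k=3: C(16,3)·0.134^3·0.866^13 = 0.207604
Total = 0.842910

0.8429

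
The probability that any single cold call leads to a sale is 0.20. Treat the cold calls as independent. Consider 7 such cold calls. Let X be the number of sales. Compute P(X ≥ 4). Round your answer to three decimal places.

0.033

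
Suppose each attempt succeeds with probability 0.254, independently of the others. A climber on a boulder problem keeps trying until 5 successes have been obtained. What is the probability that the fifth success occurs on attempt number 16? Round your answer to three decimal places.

0.057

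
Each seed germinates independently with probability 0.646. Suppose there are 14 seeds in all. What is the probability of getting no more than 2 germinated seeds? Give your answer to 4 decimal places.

0.0002

X ~ Binomial(14, 0.646); P(X ≤ 2) = Σ C(14,k) p^k (1−p)^(14−k) over k:
  k=0: C(14,0)·0.646^0·0.354^14 = 0.000000
  k=1: C(14,1)·0.646^1·0.354^13 = 0.000012
  k=2: C(14,2)·0.646^2·0.354^12 = 0.000147
Total = 0.000160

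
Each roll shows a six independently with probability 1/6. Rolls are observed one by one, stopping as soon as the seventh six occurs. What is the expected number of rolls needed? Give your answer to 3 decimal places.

Y = total rolls until the seventh success; negative binomial with r=7, p=0.166667.
E[Y] = r / p = 7 / 0.166667 = 42.00000

42.000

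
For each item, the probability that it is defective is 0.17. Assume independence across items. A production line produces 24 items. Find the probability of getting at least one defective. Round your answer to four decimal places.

0.9886

P(at least one) = 1 − P(none) = 1 − (1 − 0.17)^24
= 1 − 0.011425 = 0.988575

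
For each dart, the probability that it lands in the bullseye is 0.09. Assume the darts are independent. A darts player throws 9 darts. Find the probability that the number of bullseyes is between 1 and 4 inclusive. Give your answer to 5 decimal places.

0.57152

X ~ Binomial(9, 0.09); P(1 ≤ X ≤ 4) = Σ C(9,k) p^k (1−p)^(9−k) over k:
  k=1: C(9,1)·0.09^1·0.91^8 = 0.3809045
  k=2: C(9,2)·0.09^2·0.91^7 = 0.1506875
  k=3: C(9,3)·0.09^3·0.91^6 = 0.0347740
  k=4: C(9,4)·0.09^4·0.91^5 = 0.0051588
Total = 0.5715249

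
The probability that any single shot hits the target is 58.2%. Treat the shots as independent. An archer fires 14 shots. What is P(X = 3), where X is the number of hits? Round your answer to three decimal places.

0.005

X ~ Binomial(n=14, p=0.582).
P(X=3) = C(14,3) · p^3 · (1−p)^11
= 364 · 0.19714 · 6.8067e-05 = 0.00488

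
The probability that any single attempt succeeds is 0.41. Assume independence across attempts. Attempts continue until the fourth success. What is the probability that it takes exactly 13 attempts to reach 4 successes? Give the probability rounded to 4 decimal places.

0.0539

Y = trial on which the fourth success occurs; negative binomial, r=4, p=0.41.
P(Y=13) = C(12,3) · p^4 · (1−p)^9
= 220 · 0.028258 · 0.008663 = 0.053855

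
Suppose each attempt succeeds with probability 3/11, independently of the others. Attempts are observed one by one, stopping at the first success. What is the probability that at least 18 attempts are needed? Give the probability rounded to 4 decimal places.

Y = number of attempts to the first success; geometric, p = 0.272727.
P(Y > 17) = P(first 17 all fail) = (1−p)^17 = 0.004455

0.0045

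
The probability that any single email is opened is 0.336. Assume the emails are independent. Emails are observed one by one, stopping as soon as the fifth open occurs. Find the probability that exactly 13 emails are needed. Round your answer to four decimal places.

Y = trial on which the fifth success occurs; negative binomial, r=5, p=0.336.
P(Y=13) = C(12,4) · p^5 · (1−p)^8
= 495 · 0.0042825 · 0.037787 = 0.080103

0.0801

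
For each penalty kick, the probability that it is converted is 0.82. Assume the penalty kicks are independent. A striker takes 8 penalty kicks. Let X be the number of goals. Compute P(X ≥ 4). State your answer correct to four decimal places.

X ~ Binomial(8, 0.82); P(X ≥ 4) = Σ C(8,k) p^k (1−p)^(8−k) over k:
  k=4: C(8,4)·0.82^4·0.18^4 = 0.033223
  k=5: C(8,5)·0.82^5·0.18^3 = 0.121081
  k=6: C(8,6)·0.82^6·0.18^2 = 0.275795
  k=7: C(8,7)·0.82^7·0.18^1 = 0.358971
  k=8: C(8,8)·0.82^8·0.18^0 = 0.204414
Total = 0.993484

0.9935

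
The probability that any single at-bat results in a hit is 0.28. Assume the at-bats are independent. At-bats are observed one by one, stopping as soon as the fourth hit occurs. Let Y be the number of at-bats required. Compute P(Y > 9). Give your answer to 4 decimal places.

Needing more than 9 at-bats ⇔ fewer than 4 successes in the first 9. With X ~ Binomial(9, 0.28), P(Y > 9) = P(X ≤ 3).
  k=0: C(9,0)·0.28^0·0.72^9 = 0.051999
  k=1: C(9,1)·0.28^1·0.72^8 = 0.181995
  k=2: C(9,2)·0.28^2·0.72^7 = 0.283104
  k=3: C(9,3)·0.28^3·0.72^6 = 0.256891
P(X ≤ 3) = 0.773989

0.7740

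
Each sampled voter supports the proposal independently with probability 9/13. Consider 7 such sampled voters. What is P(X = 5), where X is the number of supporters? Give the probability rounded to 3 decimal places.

0.316

X ~ Binomial(n=7, p=0.692308).
P(X=5) = C(7,5) · p^5 · (1−p)^2
= 21 · 0.15904 · 0.094675 = 0.31619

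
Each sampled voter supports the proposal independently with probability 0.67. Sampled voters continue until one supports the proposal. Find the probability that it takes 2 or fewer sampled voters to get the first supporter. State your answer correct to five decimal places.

Y = number of sampled voters to the first success; geometric, p = 0.67.
P(Y ≤ 2) = 1 − (1−p)^2 = 1 − 0.1089000 = 0.8911000

0.89110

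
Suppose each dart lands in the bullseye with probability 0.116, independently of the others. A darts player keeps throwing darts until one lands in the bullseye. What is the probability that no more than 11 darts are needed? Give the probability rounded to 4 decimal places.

0.7424

Y = number of darts to the first success; geometric, p = 0.116.
P(Y ≤ 11) = 1 − (1−p)^11 = 1 − 0.257617 = 0.742383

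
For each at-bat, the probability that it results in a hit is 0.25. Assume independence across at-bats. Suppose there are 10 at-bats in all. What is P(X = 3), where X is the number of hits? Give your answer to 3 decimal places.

0.250

X ~ Binomial(n=10, p=0.25).
P(X=3) = C(10,3) · p^3 · (1−p)^7
= 120 · 0.015625 · 0.13348 = 0.25028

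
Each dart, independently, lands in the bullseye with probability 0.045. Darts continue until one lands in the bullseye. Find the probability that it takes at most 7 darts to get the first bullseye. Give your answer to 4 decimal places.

Y = number of darts to the first success; geometric, p = 0.045.
P(Y ≤ 7) = 1 − (1−p)^7 = 1 − 0.724475 = 0.275525

0.2755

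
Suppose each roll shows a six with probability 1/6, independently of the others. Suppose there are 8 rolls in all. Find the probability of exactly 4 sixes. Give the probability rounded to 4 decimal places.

0.0260

X ~ Binomial(n=8, p=0.166667).
P(X=4) = C(8,4) · p^4 · (1−p)^4
= 70 · 0.0007716 · 0.48225 = 0.026048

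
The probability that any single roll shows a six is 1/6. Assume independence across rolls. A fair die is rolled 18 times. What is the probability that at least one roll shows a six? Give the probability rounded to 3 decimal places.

0.962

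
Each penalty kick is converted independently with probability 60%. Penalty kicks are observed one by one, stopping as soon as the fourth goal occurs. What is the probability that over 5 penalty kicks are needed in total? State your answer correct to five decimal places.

0.66304

Needing more than 5 penalty kicks ⇔ fewer than 4 successes in the first 5. With X ~ Binomial(5, 0.60), P(Y > 5) = P(X ≤ 3).
  k=0: C(5,0)·0.60^0·0.40^5 = 0.0102400
  k=1: C(5,1)·0.60^1·0.40^4 = 0.0768000
  k=2: C(5,2)·0.60^2·0.40^3 = 0.2304000
  k=3: C(5,3)·0.60^3·0.40^2 = 0.3456000
P(X ≤ 3) = 0.6630400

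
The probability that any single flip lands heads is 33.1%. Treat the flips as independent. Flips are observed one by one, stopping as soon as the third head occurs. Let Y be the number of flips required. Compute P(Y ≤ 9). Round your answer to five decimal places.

0.61707

Finishing within 9 flips ⇔ at least 3 successes in the first 9. With X ~ Binomial(9, 0.331), P(Y ≤ 9) = 1 − P(X ≤ 2).
  k=0: C(9,0)·0.331^0·0.669^9 = 0.0268432
  k=1: C(9,1)·0.331^1·0.669^8 = 0.1195307
  k=2: C(9,2)·0.331^2·0.669^7 = 0.2365600
1 − 0.3829339 = 0.6170661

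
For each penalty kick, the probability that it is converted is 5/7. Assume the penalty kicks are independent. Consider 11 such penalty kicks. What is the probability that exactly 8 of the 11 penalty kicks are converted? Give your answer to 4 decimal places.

0.2608

X ~ Binomial(n=11, p=0.714286).
P(X=8) = C(11,8) · p^8 · (1−p)^3
= 165 · 0.06776 · 0.023324 = 0.260769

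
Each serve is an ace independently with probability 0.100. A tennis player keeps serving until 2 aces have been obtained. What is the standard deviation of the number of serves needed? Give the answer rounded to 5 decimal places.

13.41641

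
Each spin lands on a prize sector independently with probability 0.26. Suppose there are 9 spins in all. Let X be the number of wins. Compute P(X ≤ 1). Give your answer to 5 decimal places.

0.27695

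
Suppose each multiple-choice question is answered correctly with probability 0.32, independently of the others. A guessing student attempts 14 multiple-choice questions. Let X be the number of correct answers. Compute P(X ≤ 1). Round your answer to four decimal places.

X ~ Binomial(14, 0.32); P(X ≤ 1) = Σ C(14,k) p^k (1−p)^(14−k) over k:
  k=0: C(14,0)·0.32^0·0.68^14 = 0.004520
  k=1: C(14,1)·0.32^1·0.68^13 = 0.029778
Total = 0.034298

0.0343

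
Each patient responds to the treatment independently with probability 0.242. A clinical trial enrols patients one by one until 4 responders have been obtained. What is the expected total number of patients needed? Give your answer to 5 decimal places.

Y = total patients until the fourth success; negative binomial with r=4, p=0.242.
E[Y] = r / p = 4 / 0.242 = 16.5289256

16.52893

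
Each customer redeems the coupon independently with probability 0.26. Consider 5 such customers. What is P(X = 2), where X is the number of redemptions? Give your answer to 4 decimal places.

X ~ Binomial(n=5, p=0.26).
P(X=2) = C(5,2) · p^2 · (1−p)^3
= 10 · 0.0676 · 0.40522 = 0.273931

0.2739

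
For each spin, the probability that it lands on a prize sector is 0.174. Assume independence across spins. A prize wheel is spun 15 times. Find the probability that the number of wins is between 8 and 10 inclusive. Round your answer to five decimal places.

X ~ Binomial(15, 0.174); P(8 ≤ X ≤ 10) = Σ C(15,k) p^k (1−p)^(15−k) over k:
  k=8: C(15,8)·0.174^8·0.826^7 = 0.0014184
  k=9: C(15,9)·0.174^9·0.826^6 = 0.0002324
  k=10: C(15,10)·0.174^10·0.826^5 = 0.0000294
Total = 0.0016802

0.00168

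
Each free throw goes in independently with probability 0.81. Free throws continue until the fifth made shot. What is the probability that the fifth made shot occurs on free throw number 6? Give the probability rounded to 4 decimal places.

0.3312

Y = trial on which the fifth success occurs; negative binomial, r=5, p=0.81.
P(Y=6) = C(5,4) · p^5 · (1−p)^1
= 5 · 0.34868 · 0.19 = 0.331245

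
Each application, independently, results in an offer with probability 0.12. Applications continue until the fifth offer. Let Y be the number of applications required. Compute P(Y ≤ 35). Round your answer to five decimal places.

0.41249

Finishing within 35 applications ⇔ at least 5 successes in the first 35. With X ~ Binomial(35, 0.12), P(Y ≤ 35) = 1 − P(X ≤ 4).
  k=0: C(35,0)·0.12^0·0.88^35 = 0.0113997
  k=1: C(35,1)·0.12^1·0.88^34 = 0.0544077
  k=2: C(35,2)·0.12^2·0.88^33 = 0.1261269
  k=3: C(35,3)·0.12^3·0.88^32 = 0.1891903
  k=4: C(35,4)·0.12^4·0.88^31 = 0.2063894
1 − 0.5875140 = 0.4124860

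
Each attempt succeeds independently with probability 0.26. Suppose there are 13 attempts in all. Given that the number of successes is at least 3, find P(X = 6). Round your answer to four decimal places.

0.0924

X ~ Binomial(13, 0.26). Want P(X=6 | X≥3) = P(X=6) / P(X≥3).
P(X=6) = C(13,6)·0.26^6·0.74^7 = 0.064414
P(X≥3) = 1 − 0.019953 − 0.091138 − 0.192128 = 0.696781
Ratio = 0.064414 / 0.696781 = 0.092445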